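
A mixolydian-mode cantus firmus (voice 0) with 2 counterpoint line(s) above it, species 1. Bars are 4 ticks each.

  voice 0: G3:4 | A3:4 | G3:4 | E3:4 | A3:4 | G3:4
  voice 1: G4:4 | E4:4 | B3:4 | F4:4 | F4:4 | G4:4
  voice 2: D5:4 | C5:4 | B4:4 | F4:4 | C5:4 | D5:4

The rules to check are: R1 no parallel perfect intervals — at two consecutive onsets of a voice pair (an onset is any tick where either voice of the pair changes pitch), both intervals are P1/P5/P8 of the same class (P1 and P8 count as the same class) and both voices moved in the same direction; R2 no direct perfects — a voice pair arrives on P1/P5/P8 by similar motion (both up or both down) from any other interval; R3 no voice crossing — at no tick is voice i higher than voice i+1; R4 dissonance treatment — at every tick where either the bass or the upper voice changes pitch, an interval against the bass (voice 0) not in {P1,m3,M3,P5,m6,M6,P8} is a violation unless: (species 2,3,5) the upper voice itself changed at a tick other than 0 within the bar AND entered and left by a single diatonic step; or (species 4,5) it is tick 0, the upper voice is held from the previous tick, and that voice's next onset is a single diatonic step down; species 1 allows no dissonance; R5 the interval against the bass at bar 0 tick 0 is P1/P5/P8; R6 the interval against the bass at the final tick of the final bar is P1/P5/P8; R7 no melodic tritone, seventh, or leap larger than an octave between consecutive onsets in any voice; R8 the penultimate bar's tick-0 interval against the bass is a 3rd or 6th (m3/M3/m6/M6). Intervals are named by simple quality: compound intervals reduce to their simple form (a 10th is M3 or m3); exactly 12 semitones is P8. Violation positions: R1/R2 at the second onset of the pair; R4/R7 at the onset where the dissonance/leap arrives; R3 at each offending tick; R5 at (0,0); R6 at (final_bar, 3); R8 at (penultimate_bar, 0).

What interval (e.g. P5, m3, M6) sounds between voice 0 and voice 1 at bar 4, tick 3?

m6

voice 0=A3 voice 1=F4 -> m6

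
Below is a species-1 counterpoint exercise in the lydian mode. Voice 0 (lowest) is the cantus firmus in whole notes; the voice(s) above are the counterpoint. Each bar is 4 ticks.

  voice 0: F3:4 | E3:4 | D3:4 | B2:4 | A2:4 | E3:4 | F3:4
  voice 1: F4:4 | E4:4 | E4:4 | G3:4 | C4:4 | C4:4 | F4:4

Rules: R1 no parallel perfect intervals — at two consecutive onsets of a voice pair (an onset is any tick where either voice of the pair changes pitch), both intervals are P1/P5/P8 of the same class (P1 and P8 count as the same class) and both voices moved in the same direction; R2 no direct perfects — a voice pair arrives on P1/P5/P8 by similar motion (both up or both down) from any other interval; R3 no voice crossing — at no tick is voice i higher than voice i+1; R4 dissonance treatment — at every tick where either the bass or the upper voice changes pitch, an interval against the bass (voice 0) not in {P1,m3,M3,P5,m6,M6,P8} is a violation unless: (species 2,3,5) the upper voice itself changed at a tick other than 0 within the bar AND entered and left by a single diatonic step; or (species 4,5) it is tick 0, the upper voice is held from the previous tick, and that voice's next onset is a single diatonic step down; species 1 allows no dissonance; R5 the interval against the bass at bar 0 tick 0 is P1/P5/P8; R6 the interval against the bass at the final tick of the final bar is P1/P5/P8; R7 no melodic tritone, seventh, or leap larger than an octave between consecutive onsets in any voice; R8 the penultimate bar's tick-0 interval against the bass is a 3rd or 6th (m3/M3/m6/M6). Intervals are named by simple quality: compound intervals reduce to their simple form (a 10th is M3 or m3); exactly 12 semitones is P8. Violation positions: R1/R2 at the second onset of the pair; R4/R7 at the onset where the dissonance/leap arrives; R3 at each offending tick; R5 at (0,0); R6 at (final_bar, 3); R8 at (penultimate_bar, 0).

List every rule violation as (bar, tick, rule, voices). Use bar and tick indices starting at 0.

bar 0: v0=F3 v1=F4 downbeat P8
bar 1: v0=E3 v1=E4 downbeat P8
bar 2: v0=D3 v1=E4 downbeat M2
bar 3: v0=B2 v1=G3 downbeat m6
bar 4: v0=A2 v1=C4 downbeat m3
bar 5: v0=E3 v1=C4 downbeat m6
bar 6: v0=F3 v1=F4 downbeat P8
  -> R1 @ bar 1 tick 0 v(0, 1): F3/F4 P8 -> E3/E4 P8 similar
  -> R4 @ bar 2 tick 0 v(0, 1): D3/E4 M2 untreated
  -> R2 @ bar 6 tick 0 v(0, 1): E3/C4 m6 -> F3/F4 P8 similar

(1, 0, R1, (0, 1))
(2, 0, R4, (0, 1))
(6, 0, R2, (0, 1))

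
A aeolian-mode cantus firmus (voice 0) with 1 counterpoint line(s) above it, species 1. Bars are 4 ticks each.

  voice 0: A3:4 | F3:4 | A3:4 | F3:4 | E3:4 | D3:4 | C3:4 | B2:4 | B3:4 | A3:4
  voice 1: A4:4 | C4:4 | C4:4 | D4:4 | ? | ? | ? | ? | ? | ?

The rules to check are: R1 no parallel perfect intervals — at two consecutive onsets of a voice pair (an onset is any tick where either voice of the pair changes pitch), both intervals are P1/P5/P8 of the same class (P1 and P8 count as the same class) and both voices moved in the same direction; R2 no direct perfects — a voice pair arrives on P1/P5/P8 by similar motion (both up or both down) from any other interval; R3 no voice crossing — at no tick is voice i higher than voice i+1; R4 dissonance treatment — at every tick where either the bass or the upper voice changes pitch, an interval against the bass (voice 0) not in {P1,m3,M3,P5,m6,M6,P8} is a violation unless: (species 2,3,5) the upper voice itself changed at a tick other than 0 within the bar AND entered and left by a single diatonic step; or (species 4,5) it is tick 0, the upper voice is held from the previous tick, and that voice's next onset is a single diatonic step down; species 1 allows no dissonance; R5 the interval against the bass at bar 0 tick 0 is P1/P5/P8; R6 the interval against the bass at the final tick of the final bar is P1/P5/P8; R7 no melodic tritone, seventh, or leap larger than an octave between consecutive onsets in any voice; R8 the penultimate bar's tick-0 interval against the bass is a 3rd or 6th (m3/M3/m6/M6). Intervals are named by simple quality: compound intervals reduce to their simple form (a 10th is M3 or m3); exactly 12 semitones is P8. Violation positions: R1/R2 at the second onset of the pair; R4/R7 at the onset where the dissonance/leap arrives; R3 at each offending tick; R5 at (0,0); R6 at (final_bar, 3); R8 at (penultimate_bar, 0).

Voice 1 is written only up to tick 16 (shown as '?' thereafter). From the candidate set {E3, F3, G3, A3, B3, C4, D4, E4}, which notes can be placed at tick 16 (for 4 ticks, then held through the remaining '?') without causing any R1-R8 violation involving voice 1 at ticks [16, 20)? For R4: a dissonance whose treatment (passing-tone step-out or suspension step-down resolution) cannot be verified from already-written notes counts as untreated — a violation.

{C4, E4, G3}

E3: violates R2,R7
F3: violates R4
G3: legal
A3: violates R4
B3: violates R2
C4: legal
D4: violates R4
E4: legal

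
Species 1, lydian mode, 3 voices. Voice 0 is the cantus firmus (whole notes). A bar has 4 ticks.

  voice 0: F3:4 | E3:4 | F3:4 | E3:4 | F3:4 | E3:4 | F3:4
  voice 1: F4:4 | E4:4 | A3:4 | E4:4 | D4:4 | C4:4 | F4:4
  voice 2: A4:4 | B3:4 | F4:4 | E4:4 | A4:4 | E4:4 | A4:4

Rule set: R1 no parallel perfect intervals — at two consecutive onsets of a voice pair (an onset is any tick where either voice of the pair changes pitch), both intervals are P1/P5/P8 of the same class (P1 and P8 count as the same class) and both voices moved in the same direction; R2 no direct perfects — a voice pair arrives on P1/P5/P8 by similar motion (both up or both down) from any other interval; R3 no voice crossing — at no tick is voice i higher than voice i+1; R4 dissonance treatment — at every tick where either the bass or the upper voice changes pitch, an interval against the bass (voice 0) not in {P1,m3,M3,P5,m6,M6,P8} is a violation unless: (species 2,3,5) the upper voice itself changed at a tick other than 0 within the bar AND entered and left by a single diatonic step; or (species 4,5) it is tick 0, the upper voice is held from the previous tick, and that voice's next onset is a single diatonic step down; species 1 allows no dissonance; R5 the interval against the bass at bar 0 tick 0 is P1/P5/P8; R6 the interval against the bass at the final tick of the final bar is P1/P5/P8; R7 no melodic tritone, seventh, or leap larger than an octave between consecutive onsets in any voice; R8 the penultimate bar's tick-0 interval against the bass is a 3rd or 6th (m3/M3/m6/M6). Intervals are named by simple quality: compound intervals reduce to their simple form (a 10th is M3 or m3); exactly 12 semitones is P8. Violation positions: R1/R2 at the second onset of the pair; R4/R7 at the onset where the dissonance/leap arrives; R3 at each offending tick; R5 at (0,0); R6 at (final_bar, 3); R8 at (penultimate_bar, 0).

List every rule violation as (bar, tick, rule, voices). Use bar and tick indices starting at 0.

bar 0: v0=F3 v1=F4 v2=A4 downbeat M3
bar 1: v0=E3 v1=E4 v2=B3 downbeat P5
bar 2: v0=F3 v1=A3 v2=F4 downbeat P8
bar 3: v0=E3 v1=E4 v2=E4 downbeat P8
bar 4: v0=F3 v1=D4 v2=A4 downbeat M3
bar 5: v0=E3 v1=C4 v2=E4 downbeat P8
bar 6: v0=F3 v1=F4 v2=A4 downbeat M3
  -> R5 @ bar 0 tick 0 v(0, 2): opens on M3
  -> R1 @ bar 1 tick 0 v(0, 1): F3/F4 P8 -> E3/E4 P8 similar
  -> R2 @ bar 1 tick 0 v(0, 2): F3/A4 M3 -> E3/B3 P5 similar
  -> R3 @ bar 1 tick 0 v(1, 2): E4 above B3
  -> R7 @ bar 1 tick 0 v(2,): A4->B3 leap 10st
  -> R3 @ bar 1 tick 1 v(1, 2): E4 above B3
  -> R3 @ bar 1 tick 2 v(1, 2): E4 above B3
  -> R3 @ bar 1 tick 3 v(1, 2): E4 above B3
  -> R2 @ bar 2 tick 0 v(0, 2): E3/B3 P5 -> F3/F4 P8 similar
  -> R7 @ bar 2 tick 0 v(2,): B3->F4 leap 6st
  -> R1 @ bar 3 tick 0 v(0, 2): F3/F4 P8 -> E3/E4 P8 similar
  -> R2 @ bar 5 tick 0 v(0, 2): F3/A4 M3 -> E3/E4 P8 similar
  -> R8 @ bar 5 tick 0 v(0, 2): penult P8 not 3rd/6th
  -> R2 @ bar 6 tick 0 v(0, 1): E3/C4 m6 -> F3/F4 P8 similar
  -> R6 @ bar 6 tick 3 v(0, 2): closes on M3

(0, 0, R5, (0, 2))
(1, 0, R1, (0, 1))
(1, 0, R2, (0, 2))
(1, 0, R3, (1, 2))
(1, 0, R7, (2,))
(1, 1, R3, (1, 2))
(1, 2, R3, (1, 2))
(1, 3, R3, (1, 2))
(2, 0, R2, (0, 2))
(2, 0, R7, (2,))
(3, 0, R1, (0, 2))
(5, 0, R2, (0, 2))
(5, 0, R8, (0, 2))
(6, 0, R2, (0, 1))
(6, 3, R6, (0, 2))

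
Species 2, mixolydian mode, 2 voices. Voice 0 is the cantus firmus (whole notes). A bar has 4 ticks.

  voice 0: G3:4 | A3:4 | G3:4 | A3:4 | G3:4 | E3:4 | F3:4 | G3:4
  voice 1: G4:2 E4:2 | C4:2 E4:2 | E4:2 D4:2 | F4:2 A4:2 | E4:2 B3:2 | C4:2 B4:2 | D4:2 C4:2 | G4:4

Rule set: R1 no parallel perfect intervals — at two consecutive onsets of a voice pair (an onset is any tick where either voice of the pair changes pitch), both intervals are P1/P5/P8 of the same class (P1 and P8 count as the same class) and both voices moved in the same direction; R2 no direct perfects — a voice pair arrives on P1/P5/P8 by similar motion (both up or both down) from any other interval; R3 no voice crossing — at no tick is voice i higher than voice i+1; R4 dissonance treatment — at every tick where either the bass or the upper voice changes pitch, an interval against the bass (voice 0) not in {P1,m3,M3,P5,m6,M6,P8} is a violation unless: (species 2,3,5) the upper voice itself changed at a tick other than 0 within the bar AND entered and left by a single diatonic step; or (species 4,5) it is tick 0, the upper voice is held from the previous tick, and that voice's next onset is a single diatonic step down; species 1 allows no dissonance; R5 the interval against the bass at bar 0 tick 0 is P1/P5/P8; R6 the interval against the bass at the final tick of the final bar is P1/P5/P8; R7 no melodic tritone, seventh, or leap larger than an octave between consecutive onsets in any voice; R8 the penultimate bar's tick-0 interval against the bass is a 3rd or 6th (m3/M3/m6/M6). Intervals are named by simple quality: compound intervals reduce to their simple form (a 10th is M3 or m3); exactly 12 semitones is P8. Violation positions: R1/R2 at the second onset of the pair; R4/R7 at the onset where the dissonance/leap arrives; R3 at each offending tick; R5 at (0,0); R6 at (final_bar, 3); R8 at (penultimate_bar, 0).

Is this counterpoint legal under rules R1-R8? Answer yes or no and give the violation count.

No (2 violations)

bar 0: v0=G3 v1=G4 (P8)
bar 1: v0=A3 v1=C4 (m3)
bar 2: v0=G3 v1=E4 (M6)
bar 3: v0=A3 v1=F4 (m6)
bar 4: v0=G3 v1=E4 (M6)
bar 5: v0=E3 v1=C4 (m6)
bar 6: v0=F3 v1=D4 (M6)
bar 7: v0=G3 v1=G4 (P8)
  R7 @ bar5.2: C4->B4 leap 11st
  R2 @ bar7.0: F3/C4 P5 -> G3/G4 P8 similar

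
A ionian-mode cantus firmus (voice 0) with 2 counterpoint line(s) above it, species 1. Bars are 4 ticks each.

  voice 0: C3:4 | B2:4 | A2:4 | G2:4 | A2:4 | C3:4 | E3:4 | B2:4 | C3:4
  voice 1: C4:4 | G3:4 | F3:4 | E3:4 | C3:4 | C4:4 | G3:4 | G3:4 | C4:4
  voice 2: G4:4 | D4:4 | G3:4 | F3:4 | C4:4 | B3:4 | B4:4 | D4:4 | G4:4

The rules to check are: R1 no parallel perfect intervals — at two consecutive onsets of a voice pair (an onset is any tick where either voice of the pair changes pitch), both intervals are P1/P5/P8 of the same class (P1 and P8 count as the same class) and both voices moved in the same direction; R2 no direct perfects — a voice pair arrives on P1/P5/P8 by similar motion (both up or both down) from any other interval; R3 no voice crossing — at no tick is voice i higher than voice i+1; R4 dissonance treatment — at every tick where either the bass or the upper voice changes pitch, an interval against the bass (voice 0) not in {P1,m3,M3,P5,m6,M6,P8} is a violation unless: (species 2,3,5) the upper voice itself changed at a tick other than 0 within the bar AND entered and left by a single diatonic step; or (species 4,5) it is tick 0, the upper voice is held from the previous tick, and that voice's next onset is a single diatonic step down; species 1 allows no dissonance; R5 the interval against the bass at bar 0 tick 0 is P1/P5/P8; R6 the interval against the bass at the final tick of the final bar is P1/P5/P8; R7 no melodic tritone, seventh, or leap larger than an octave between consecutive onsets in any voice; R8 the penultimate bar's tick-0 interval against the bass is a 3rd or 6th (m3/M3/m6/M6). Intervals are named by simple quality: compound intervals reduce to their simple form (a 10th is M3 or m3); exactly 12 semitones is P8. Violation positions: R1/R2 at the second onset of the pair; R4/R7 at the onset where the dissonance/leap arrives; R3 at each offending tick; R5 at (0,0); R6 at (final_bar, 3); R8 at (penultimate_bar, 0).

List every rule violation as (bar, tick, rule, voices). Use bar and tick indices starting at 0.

bar 0: v0=C3 v1=C4 v2=G4 downbeat P5
bar 1: v0=B2 v1=G3 v2=D4 downbeat m3
bar 2: v0=A2 v1=F3 v2=G3 downbeat m7
bar 3: v0=G2 v1=E3 v2=F3 downbeat m7
bar 4: v0=A2 v1=C3 v2=C4 downbeat m3
bar 5: v0=C3 v1=C4 v2=B3 downbeat M7
bar 6: v0=E3 v1=G3 v2=B4 downbeat P5
bar 7: v0=B2 v1=G3 v2=D4 downbeat m3
bar 8: v0=C3 v1=C4 v2=G4 downbeat P5
  -> R1 @ bar 1 tick 0 v(1, 2): C4/G4 P5 -> G3/D4 P5 similar
  -> R4 @ bar 2 tick 0 v(0, 2): A2/G3 m7 untreated
  -> R4 @ bar 3 tick 0 v(0, 2): G2/F3 m7 untreated
  -> R2 @ bar 5 tick 0 v(0, 1): A2/C3 m3 -> C3/C4 P8 similar
  -> R3 @ bar 5 tick 0 v(1, 2): C4 above B3
  -> R4 @ bar 5 tick 0 v(0, 2): C3/B3 M7 untreated
  -> R3 @ bar 5 tick 1 v(1, 2): C4 above B3
  -> R3 @ bar 5 tick 2 v(1, 2): C4 above B3
  -> R3 @ bar 5 tick 3 v(1, 2): C4 above B3
  -> R2 @ bar 6 tick 0 v(0, 2): C3/B3 M7 -> E3/B4 P5 similar
  -> R1 @ bar 8 tick 0 v(1, 2): G3/D4 P5 -> C4/G4 P5 similar
  -> R2 @ bar 8 tick 0 v(0, 1): B2/G3 m6 -> C3/C4 P8 similar
  -> R2 @ bar 8 tick 0 v(0, 2): B2/D4 m3 -> C3/G4 P5 similar

(1, 0, R1, (1, 2))
(2, 0, R4, (0, 2))
(3, 0, R4, (0, 2))
(5, 0, R2, (0, 1))
(5, 0, R3, (1, 2))
(5, 0, R4, (0, 2))
(5, 1, R3, (1, 2))
(5, 2, R3, (1, 2))
(5, 3, R3, (1, 2))
(6, 0, R2, (0, 2))
(8, 0, R1, (1, 2))
(8, 0, R2, (0, 1))
(8, 0, R2, (0, 2))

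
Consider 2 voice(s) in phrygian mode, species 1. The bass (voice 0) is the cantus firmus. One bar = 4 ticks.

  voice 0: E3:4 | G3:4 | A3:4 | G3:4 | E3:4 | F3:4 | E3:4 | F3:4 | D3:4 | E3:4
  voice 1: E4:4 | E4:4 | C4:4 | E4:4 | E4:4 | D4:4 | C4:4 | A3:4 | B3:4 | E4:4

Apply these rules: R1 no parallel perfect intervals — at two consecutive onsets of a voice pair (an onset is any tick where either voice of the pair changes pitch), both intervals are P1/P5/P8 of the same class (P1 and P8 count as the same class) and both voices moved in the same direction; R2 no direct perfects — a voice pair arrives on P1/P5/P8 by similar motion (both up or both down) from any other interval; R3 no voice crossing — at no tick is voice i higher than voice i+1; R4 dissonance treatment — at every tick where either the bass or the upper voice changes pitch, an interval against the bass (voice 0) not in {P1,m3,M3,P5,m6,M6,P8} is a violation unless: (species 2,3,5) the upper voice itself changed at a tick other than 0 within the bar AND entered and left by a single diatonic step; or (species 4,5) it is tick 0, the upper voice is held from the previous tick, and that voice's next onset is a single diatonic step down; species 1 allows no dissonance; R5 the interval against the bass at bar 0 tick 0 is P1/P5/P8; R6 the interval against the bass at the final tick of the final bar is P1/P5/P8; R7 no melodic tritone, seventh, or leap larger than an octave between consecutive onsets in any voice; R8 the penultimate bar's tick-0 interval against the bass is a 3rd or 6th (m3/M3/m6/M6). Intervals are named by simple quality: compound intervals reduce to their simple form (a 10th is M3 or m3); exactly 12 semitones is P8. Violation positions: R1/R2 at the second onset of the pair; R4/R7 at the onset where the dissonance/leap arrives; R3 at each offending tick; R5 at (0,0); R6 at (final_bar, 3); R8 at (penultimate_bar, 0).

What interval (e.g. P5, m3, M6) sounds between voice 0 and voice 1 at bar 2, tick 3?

voice 0=A3 voice 1=C4 -> m3

m3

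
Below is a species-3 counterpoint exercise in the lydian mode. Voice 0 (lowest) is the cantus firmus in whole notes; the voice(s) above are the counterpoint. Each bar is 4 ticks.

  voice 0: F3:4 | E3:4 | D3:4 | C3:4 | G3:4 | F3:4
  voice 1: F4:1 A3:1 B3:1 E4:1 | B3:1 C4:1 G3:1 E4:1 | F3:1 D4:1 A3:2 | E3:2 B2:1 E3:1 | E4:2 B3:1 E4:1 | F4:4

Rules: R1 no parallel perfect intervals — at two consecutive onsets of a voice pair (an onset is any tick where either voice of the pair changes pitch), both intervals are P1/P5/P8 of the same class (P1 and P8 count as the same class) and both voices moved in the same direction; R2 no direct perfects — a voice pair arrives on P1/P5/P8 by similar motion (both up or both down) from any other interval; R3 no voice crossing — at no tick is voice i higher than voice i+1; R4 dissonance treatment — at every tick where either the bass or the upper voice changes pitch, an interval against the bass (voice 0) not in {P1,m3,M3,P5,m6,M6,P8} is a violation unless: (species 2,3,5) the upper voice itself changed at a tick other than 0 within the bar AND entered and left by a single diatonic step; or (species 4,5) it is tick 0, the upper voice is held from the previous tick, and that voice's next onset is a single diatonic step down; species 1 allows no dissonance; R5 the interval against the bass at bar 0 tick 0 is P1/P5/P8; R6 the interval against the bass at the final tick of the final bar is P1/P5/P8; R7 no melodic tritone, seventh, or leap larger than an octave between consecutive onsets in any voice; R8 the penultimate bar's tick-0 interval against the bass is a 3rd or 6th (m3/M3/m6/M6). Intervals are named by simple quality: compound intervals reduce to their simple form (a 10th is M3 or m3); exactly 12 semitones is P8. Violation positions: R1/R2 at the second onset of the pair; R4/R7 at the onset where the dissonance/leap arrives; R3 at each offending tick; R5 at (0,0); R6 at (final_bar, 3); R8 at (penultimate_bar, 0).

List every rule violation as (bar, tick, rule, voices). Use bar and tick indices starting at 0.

bar 0: v0=F3 v1=F4 downbeat P8
bar 1: v0=E3 v1=B3 downbeat P5
bar 2: v0=D3 v1=F3 downbeat m3
bar 3: v0=C3 v1=E3 downbeat M3
bar 4: v0=G3 v1=E4 downbeat M6
bar 5: v0=F3 v1=F4 downbeat P8
  -> R4 @ bar 0 tick 2 v(0, 1): F3/B3 TT untreated
  -> R4 @ bar 0 tick 3 v(0, 1): F3/E4 M7 untreated
  -> R2 @ bar 1 tick 0 v(0, 1): F3/E4 M7 -> E3/B3 P5 similar
  -> R7 @ bar 2 tick 0 v(1,): E4->F3 leap 11st
  -> R3 @ bar 3 tick 2 v(0, 1): C3 above B2
  -> R4 @ bar 3 tick 2 v(0, 1): C3/B2 m2 untreated

(0, 2, R4, (0, 1))
(0, 3, R4, (0, 1))
(1, 0, R2, (0, 1))
(2, 0, R7, (1,))
(3, 2, R3, (0, 1))
(3, 2, R4, (0, 1))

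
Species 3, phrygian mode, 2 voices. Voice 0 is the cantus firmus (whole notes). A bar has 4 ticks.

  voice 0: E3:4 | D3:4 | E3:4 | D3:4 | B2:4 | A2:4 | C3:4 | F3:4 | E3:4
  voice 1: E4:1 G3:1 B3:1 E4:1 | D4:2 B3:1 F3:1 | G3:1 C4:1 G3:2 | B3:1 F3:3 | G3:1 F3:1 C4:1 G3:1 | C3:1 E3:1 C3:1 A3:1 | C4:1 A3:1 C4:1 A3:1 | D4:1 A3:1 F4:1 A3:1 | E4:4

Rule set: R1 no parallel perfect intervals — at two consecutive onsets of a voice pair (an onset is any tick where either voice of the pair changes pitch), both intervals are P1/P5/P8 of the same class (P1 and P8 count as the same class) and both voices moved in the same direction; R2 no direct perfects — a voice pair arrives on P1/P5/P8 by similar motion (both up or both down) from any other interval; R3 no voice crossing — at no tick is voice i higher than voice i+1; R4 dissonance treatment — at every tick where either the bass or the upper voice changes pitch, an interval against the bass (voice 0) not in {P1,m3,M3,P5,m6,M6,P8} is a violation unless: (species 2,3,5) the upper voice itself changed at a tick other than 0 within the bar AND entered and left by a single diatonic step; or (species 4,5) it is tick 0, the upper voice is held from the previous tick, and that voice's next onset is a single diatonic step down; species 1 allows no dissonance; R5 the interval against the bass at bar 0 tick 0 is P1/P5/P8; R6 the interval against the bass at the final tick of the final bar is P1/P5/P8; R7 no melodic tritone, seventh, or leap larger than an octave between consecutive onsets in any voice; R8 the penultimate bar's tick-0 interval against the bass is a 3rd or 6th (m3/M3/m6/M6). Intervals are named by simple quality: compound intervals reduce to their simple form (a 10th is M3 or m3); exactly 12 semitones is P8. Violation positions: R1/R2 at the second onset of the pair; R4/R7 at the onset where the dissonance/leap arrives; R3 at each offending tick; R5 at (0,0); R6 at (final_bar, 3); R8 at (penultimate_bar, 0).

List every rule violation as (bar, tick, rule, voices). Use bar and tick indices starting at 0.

bar 0: v0=E3 v1=E4 downbeat P8
bar 1: v0=D3 v1=D4 downbeat P8
bar 2: v0=E3 v1=G3 downbeat m3
bar 3: v0=D3 v1=B3 downbeat M6
bar 4: v0=B2 v1=G3 downbeat m6
bar 5: v0=A2 v1=C3 downbeat m3
bar 6: v0=C3 v1=C4 downbeat P8
bar 7: v0=F3 v1=D4 downbeat M6
bar 8: v0=E3 v1=E4 downbeat P8
  -> R1 @ bar 1 tick 0 v(0, 1): E3/E4 P8 -> D3/D4 P8 similar
  -> R7 @ bar 1 tick 3 v(1,): B3->F3 leap 6st
  -> R7 @ bar 3 tick 1 v(1,): B3->F3 leap 6st
  -> R4 @ bar 4 tick 1 v(0, 1): B2/F3 TT untreated
  -> R4 @ bar 4 tick 2 v(0, 1): B2/C4 m2 untreated
  -> R1 @ bar 6 tick 0 v(0, 1): A2/A3 P8 -> C3/C4 P8 similar

(1, 0, R1, (0, 1))
(1, 3, R7, (1,))
(3, 1, R7, (1,))
(4, 1, R4, (0, 1))
(4, 2, R4, (0, 1))
(6, 0, R1, (0, 1))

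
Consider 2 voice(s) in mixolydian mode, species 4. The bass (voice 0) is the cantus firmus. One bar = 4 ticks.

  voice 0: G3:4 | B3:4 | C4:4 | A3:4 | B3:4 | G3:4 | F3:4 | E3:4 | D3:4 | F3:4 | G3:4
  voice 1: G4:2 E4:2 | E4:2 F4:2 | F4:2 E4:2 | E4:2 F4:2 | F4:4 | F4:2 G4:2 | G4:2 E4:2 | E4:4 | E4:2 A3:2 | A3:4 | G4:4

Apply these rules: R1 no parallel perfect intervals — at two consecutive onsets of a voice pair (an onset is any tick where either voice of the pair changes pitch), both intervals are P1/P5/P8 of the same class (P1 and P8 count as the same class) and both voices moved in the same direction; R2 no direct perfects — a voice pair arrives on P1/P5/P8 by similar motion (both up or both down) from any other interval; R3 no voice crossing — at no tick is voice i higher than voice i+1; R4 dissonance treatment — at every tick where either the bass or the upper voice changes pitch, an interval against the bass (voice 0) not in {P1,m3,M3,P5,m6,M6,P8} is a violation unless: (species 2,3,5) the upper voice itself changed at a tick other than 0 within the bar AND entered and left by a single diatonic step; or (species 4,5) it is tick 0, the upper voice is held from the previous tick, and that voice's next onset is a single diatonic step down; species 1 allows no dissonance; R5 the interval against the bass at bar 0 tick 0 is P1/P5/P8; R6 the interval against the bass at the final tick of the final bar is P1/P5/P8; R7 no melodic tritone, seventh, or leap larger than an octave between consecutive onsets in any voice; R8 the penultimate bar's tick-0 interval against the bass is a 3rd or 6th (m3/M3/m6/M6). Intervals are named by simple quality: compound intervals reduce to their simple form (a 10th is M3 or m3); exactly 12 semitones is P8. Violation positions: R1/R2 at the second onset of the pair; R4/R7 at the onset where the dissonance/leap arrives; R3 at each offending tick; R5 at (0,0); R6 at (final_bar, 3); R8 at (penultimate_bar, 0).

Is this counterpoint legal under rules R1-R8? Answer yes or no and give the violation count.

No (9 violations)

bar 0: v0=G3 v1=G4 (P8)
bar 1: v0=B3 v1=E4 (P4)
bar 2: v0=C4 v1=F4 (P4)
bar 3: v0=A3 v1=E4 (P5)
bar 4: v0=B3 v1=F4 (TT)
bar 5: v0=G3 v1=F4 (m7)
bar 6: v0=F3 v1=G4 (M2)
bar 7: v0=E3 v1=E4 (P8)
bar 8: v0=D3 v1=E4 (M2)
bar 9: v0=F3 v1=A3 (M3)
bar 10: v0=G3 v1=G4 (P8)
  R4 @ bar1.0: B3/E4 P4 untreated
  R4 @ bar1.2: B3/F4 TT untreated
  R4 @ bar4.0: B3/F4 TT untreated
  R4 @ bar5.0: G3/F4 m7 untreated
  R4 @ bar6.0: F3/G4 M2 untreated
  R4 @ bar6.2: F3/E4 M7 untreated
  R4 @ bar8.0: D3/E4 M2 untreated
  R2 @ bar10.0: F3/A3 M3 -> G3/G4 P8 similar
  R7 @ bar10.0: A3->G4 leap 10st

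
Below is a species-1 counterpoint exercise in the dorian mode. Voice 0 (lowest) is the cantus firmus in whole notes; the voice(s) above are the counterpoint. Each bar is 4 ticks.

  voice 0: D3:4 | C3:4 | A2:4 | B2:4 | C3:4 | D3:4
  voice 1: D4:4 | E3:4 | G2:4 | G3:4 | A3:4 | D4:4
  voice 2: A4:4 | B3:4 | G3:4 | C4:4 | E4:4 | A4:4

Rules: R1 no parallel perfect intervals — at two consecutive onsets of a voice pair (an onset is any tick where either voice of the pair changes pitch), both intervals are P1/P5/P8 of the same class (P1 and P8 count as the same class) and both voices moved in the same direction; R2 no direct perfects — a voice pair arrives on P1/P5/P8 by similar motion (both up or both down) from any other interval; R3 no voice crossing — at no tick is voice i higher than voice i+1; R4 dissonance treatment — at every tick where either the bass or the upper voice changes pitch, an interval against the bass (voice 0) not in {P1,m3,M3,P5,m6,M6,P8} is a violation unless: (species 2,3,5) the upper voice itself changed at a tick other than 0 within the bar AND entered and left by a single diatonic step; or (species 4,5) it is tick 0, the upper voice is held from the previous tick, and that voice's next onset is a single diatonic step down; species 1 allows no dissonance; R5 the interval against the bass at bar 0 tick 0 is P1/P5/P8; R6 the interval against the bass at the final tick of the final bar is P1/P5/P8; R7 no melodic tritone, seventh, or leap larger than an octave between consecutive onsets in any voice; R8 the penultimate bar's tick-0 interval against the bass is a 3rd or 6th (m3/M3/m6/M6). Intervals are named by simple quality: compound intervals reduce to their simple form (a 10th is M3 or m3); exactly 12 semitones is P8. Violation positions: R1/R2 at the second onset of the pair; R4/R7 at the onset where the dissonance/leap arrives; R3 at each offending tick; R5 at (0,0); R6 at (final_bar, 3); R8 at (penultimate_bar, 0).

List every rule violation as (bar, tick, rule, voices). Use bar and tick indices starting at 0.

bar 0: v0=D3 v1=D4 v2=A4 downbeat P5
bar 1: v0=C3 v1=E3 v2=B3 downbeat M7
bar 2: v0=A2 v1=G2 v2=G3 downbeat m7
bar 3: v0=B2 v1=G3 v2=C4 downbeat m2
bar 4: v0=C3 v1=A3 v2=E4 downbeat M3
bar 5: v0=D3 v1=D4 v2=A4 downbeat P5
  -> R1 @ bar 1 tick 0 v(1, 2): D4/A4 P5 -> E3/B3 P5 similar
  -> R4 @ bar 1 tick 0 v(0, 2): C3/B3 M7 untreated
  -> R7 @ bar 1 tick 0 v(1,): D4->E3 leap 10st
  -> R7 @ bar 1 tick 0 v(2,): A4->B3 leap 10st
  -> R2 @ bar 2 tick 0 v(1, 2): E3/B3 P5 -> G2/G3 P8 similar
  -> R3 @ bar 2 tick 0 v(0, 1): A2 above G2
  -> R4 @ bar 2 tick 0 v(0, 1): A2/G2 M2 untreated
  -> R4 @ bar 2 tick 0 v(0, 2): A2/G3 m7 untreated
  -> R3 @ bar 2 tick 1 v(0, 1): A2 above G2
  -> R3 @ bar 2 tick 2 v(0, 1): A2 above G2
  -> R3 @ bar 2 tick 3 v(0, 1): A2 above G2
  -> R4 @ bar 3 tick 0 v(0, 2): B2/C4 m2 untreated
  -> R2 @ bar 4 tick 0 v(1, 2): G3/C4 P4 -> A3/E4 P5 similar
  -> R1 @ bar 5 tick 0 v(1, 2): A3/E4 P5 -> D4/A4 P5 similar
  -> R2 @ bar 5 tick 0 v(0, 1): C3/A3 M6 -> D3/D4 P8 similar
  -> R2 @ bar 5 tick 0 v(0, 2): C3/E4 M3 -> D3/A4 P5 similar

(1, 0, R1, (1, 2))
(1, 0, R4, (0, 2))
(1, 0, R7, (1,))
(1, 0, R7, (2,))
(2, 0, R2, (1, 2))
(2, 0, R3, (0, 1))
(2, 0, R4, (0, 1))
(2, 0, R4, (0, 2))
(2, 1, R3, (0, 1))
(2, 2, R3, (0, 1))
(2, 3, R3, (0, 1))
(3, 0, R4, (0, 2))
(4, 0, R2, (1, 2))
(5, 0, R1, (1, 2))
(5, 0, R2, (0, 1))
(5, 0, R2, (0, 2))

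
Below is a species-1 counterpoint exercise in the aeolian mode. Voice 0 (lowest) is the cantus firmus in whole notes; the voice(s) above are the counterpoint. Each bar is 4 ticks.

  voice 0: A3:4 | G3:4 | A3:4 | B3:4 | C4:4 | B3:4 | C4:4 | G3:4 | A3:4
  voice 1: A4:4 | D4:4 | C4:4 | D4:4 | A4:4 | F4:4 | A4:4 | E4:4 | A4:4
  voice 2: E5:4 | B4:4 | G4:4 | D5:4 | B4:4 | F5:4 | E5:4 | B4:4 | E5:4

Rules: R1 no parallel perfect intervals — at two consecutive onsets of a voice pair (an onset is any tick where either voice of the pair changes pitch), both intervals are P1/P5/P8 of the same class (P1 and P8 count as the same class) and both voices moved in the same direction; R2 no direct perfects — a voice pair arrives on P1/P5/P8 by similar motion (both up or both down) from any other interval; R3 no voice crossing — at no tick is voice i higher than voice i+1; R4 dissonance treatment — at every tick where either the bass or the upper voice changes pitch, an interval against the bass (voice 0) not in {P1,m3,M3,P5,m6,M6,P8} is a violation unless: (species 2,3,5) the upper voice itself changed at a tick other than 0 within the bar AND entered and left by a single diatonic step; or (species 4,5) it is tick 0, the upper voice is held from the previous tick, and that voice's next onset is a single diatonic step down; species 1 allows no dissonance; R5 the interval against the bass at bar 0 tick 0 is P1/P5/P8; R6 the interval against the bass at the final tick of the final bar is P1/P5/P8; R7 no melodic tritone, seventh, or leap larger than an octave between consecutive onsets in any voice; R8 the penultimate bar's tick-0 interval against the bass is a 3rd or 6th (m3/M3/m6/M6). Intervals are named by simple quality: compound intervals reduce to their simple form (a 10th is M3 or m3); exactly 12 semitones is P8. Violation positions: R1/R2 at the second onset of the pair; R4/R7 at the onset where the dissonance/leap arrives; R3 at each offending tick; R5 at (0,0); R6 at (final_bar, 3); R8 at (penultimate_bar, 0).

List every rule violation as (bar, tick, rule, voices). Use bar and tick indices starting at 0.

bar 0: v0=A3 v1=A4 v2=E5 downbeat P5
bar 1: v0=G3 v1=D4 v2=B4 downbeat M3
bar 2: v0=A3 v1=C4 v2=G4 downbeat m7
bar 3: v0=B3 v1=D4 v2=D5 downbeat m3
bar 4: v0=C4 v1=A4 v2=B4 downbeat M7
bar 5: v0=B3 v1=F4 v2=F5 downbeat TT
bar 6: v0=C4 v1=A4 v2=E5 downbeat M3
bar 7: v0=G3 v1=E4 v2=B4 downbeat M3
bar 8: v0=A3 v1=A4 v2=E5 downbeat P5
  -> R2 @ bar 1 tick 0 v(0, 1): A3/A4 P8 -> G3/D4 P5 similar
  -> R2 @ bar 2 tick 0 v(1, 2): D4/B4 M6 -> C4/G4 P5 similar
  -> R4 @ bar 2 tick 0 v(0, 2): A3/G4 m7 untreated
  -> R2 @ bar 3 tick 0 v(1, 2): C4/G4 P5 -> D4/D5 P8 similar
  -> R4 @ bar 4 tick 0 v(0, 2): C4/B4 M7 untreated
  -> R4 @ bar 5 tick 0 v(0, 1): B3/F4 TT untreated
  -> R4 @ bar 5 tick 0 v(0, 2): B3/F5 TT untreated
  -> R7 @ bar 5 tick 0 v(2,): B4->F5 leap 6st
  -> R1 @ bar 7 tick 0 v(1, 2): A4/E5 P5 -> E4/B4 P5 similar
  -> R1 @ bar 8 tick 0 v(1, 2): E4/B4 P5 -> A4/E5 P5 similar
  -> R2 @ bar 8 tick 0 v(0, 1): G3/E4 M6 -> A3/A4 P8 similar
  -> R2 @ bar 8 tick 0 v(0, 2): G3/B4 M3 -> A3/E5 P5 similar

(1, 0, R2, (0, 1))
(2, 0, R2, (1, 2))
(2, 0, R4, (0, 2))
(3, 0, R2, (1, 2))
(4, 0, R4, (0, 2))
(5, 0, R4, (0, 1))
(5, 0, R4, (0, 2))
(5, 0, R7, (2,))
(7, 0, R1, (1, 2))
(8, 0, R1, (1, 2))
(8, 0, R2, (0, 1))
(8, 0, R2, (0, 2))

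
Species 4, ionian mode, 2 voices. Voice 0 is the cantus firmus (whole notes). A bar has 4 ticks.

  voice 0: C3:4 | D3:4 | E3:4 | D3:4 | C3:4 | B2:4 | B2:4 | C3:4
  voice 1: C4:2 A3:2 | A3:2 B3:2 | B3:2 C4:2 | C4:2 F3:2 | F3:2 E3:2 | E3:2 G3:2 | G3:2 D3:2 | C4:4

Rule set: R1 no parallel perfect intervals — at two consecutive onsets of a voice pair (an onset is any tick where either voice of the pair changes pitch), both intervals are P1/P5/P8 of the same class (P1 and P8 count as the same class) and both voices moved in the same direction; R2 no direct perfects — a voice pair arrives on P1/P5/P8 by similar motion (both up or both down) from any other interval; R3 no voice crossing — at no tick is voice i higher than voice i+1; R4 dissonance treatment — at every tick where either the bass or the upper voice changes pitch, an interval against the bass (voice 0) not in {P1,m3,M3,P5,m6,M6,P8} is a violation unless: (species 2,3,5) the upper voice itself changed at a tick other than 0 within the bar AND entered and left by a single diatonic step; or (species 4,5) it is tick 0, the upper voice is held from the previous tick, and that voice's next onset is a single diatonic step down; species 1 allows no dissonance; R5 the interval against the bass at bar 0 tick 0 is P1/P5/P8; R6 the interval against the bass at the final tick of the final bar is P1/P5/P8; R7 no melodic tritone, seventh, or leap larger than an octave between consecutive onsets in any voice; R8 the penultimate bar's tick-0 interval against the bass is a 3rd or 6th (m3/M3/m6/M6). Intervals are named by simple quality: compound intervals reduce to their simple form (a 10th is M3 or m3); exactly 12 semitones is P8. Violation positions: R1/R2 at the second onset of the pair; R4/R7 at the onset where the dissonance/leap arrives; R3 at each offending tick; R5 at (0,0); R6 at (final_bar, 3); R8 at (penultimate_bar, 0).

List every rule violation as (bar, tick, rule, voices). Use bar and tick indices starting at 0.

(3, 0, R4, (0, 1))
(5, 0, R4, (0, 1))
(7, 0, R2, (0, 1))
(7, 0, R7, (1,))

bar 0: v0=C3 v1=C4 downbeat P8
bar 1: v0=D3 v1=A3 downbeat P5
bar 2: v0=E3 v1=B3 downbeat P5
bar 3: v0=D3 v1=C4 downbeat m7
bar 4: v0=C3 v1=F3 downbeat P4
bar 5: v0=B2 v1=E3 downbeat P4
bar 6: v0=B2 v1=G3 downbeat m6
bar 7: v0=C3 v1=C4 downbeat P8
  -> R4 @ bar 3 tick 0 v(0, 1): D3/C4 m7 untreated
  -> R4 @ bar 5 tick 0 v(0, 1): B2/E3 P4 untreated
  -> R2 @ bar 7 tick 0 v(0, 1): B2/D3 m3 -> C3/C4 P8 similar
  -> R7 @ bar 7 tick 0 v(1,): D3->C4 leap 10st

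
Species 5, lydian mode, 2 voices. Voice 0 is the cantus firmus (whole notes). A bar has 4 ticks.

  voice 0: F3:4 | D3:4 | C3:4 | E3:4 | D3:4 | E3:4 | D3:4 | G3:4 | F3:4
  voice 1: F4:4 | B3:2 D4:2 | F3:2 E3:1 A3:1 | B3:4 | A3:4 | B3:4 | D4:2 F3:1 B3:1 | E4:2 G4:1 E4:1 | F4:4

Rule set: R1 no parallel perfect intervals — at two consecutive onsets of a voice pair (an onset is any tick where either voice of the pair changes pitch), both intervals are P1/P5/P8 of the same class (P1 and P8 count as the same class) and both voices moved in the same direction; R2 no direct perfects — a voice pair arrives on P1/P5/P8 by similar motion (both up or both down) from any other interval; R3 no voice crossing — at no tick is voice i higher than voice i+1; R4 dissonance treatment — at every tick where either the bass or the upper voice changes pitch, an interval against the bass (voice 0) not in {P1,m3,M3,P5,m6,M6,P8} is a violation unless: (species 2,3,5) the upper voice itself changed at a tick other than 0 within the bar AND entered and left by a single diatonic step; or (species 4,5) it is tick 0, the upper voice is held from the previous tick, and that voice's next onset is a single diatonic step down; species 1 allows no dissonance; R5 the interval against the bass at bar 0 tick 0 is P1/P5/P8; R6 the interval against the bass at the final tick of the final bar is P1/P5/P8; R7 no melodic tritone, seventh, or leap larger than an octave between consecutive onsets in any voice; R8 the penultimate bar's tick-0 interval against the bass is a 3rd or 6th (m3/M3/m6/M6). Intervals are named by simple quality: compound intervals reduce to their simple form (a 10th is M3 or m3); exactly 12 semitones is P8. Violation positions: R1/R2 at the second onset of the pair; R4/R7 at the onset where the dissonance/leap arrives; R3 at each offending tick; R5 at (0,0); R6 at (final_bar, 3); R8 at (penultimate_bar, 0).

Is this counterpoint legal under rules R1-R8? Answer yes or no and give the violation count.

bar 0: v0=F3 v1=F4 (P8)
bar 1: v0=D3 v1=B3 (M6)
bar 2: v0=C3 v1=F3 (P4)
bar 3: v0=E3 v1=B3 (P5)
bar 4: v0=D3 v1=A3 (P5)
bar 5: v0=E3 v1=B3 (P5)
bar 6: v0=D3 v1=D4 (P8)
bar 7: v0=G3 v1=E4 (M6)
bar 8: v0=F3 v1=F4 (P8)
  R7 @ bar1.0: F4->B3 leap 6st
  R4 @ bar2.0: C3/F3 P4 untreated
  R2 @ bar3.0: C3/A3 M6 -> E3/B3 P5 similar
  R1 @ bar4.0: E3/B3 P5 -> D3/A3 P5 similar
  R1 @ bar5.0: D3/A3 P5 -> E3/B3 P5 similar
  R7 @ bar6.3: F3->B3 leap 6st

No (6 violations)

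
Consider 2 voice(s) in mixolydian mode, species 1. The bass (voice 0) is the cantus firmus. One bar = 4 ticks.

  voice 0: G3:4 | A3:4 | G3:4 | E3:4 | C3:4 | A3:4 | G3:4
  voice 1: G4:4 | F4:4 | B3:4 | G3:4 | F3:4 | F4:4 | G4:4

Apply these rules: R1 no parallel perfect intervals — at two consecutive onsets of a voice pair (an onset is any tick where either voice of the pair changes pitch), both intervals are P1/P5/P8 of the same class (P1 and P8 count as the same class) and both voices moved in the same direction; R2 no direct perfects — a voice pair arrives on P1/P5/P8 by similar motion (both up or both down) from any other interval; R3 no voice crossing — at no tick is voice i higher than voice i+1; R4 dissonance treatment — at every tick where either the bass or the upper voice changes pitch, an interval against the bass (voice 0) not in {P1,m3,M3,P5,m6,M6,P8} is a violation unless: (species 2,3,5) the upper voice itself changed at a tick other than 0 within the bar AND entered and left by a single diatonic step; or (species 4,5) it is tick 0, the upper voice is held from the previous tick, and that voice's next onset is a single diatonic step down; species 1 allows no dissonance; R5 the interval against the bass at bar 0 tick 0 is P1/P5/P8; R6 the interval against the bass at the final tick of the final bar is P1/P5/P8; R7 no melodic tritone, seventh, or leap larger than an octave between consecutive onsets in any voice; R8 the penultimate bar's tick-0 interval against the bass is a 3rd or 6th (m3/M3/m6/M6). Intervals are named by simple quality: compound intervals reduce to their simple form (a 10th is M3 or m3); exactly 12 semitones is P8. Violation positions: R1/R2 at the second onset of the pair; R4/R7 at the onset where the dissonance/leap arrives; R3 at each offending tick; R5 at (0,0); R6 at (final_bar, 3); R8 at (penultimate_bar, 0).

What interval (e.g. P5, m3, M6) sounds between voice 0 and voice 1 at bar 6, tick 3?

P8

voice 0=G3 voice 1=G4 -> P8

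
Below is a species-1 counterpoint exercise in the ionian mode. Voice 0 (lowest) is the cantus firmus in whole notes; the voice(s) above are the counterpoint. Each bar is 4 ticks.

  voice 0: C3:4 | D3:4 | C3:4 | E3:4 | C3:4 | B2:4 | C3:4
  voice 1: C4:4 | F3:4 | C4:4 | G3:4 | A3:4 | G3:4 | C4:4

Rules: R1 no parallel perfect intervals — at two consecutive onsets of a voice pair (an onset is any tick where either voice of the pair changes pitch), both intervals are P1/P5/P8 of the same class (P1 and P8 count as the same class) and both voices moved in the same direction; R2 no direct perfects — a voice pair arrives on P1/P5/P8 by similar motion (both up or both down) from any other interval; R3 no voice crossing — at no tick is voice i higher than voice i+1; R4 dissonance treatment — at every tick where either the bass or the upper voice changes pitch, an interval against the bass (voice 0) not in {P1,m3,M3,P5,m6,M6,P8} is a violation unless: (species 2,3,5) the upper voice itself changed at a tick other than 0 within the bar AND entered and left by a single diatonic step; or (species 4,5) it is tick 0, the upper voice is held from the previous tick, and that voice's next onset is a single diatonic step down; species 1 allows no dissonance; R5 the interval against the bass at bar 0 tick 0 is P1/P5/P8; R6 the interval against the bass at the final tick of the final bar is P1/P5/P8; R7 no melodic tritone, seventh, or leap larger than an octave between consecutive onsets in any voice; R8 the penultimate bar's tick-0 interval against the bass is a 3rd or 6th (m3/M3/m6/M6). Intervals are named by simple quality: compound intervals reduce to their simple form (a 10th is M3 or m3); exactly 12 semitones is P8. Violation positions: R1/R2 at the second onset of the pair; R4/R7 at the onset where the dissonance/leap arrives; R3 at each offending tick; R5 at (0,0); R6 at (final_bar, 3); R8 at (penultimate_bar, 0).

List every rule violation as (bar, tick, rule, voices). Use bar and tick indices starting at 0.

bar 0: v0=C3 v1=C4 downbeat P8
bar 1: v0=D3 v1=F3 downbeat m3
bar 2: v0=C3 v1=C4 downbeat P8
bar 3: v0=E3 v1=G3 downbeat m3
bar 4: v0=C3 v1=A3 downbeat M6
bar 5: v0=B2 v1=G3 downbeat m6
bar 6: v0=C3 v1=C4 downbeat P8
  -> R2 @ bar 6 tick 0 v(0, 1): B2/G3 m6 -> C3/C4 P8 similar

(6, 0, R2, (0, 1))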